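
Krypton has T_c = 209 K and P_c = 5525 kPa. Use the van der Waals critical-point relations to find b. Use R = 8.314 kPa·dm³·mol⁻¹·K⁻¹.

From T_c = 8a/(27Rb) and P_c = a/(27b²): b = R T_c/(8 P_c).
b = (8.314)(209)/(8×5525) = 1737.6/44200 = 0.03931 dm³/mol

b ≈ 0.03931 dm³/mol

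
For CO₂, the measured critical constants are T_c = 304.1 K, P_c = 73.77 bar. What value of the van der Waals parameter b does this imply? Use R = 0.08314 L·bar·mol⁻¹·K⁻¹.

From T_c = 8a/(27Rb) and P_c = a/(27b²): b = R T_c/(8 P_c).
b = (0.08314)(304.1)/(8×73.77) = 25.283/590.16 = 0.04284 L/mol

b ≈ 0.04284 L/mol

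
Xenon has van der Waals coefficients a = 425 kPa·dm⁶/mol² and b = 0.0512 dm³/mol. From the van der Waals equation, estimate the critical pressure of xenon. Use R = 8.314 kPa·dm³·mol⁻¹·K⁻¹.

P_c ≈ 6005 kPa

For a van der Waals gas, P_c = a/(27b²).
P_c = 425/(27×(0.0512)²) = 425/0.070779 = 6005 kPa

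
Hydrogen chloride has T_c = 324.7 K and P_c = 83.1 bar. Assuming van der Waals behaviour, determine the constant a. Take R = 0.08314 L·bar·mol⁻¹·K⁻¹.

a ≈ 3.700 L²·bar/mol²

From T_c = 8a/(27Rb) and P_c = a/(27b²): a = 27 R² T_c²/(64 P_c).
a = 27×(0.08314)²×(324.7)²/(64×83.1) = 19677/5318.4 = 3.700 L²·bar/mol²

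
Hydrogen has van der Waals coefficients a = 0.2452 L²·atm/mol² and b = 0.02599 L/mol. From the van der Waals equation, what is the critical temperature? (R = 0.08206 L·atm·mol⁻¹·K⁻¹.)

For a van der Waals gas, T_c = 8a/(27Rb).
T_c = 8×0.2452/(27×0.08206×0.02599) = 1.9616/0.057584 = 34.07 K

T_c ≈ 34.07 K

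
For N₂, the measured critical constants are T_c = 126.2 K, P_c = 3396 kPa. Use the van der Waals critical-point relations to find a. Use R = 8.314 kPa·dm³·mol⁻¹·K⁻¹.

a ≈ 136.8 kPa·dm⁶/mol²

From T_c = 8a/(27Rb) and P_c = a/(27b²): a = 27 R² T_c²/(64 P_c).
a = 27×(8.314)²×(126.2)²/(64×3396) = 29723676/217344 = 136.8 kPa·dm⁶/mol²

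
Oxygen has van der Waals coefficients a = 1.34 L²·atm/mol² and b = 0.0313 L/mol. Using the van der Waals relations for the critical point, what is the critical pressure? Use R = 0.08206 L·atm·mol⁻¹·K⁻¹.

For a van der Waals gas, P_c = a/(27b²).
P_c = 1.34/(27×(0.0313)²) = 1.34/0.026452 = 50.66 atm

P_c ≈ 50.66 atm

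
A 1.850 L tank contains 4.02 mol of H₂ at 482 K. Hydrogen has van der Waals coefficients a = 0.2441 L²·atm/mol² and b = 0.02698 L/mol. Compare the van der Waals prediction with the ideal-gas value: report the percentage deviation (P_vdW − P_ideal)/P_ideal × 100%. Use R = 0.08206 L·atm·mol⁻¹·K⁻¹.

Ideal: P_ideal = nRT/V = (4.02)(0.08206)(482)/1.850 = 85.9474 atm
vdW: P = nRT/(V − nb) − a n²/V² = 159.003/1.74154 − 3.94475/3.42250 = 91.3002 − 1.15259 = 90.1476 atm
% deviation = (90.1476 − 85.9474)/85.9474 × 100% = 4.89%

4.89 %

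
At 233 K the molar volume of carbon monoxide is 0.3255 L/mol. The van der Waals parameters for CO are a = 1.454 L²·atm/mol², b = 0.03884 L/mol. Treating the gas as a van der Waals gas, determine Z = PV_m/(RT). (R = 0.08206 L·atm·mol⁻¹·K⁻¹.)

P = RT/(V_m − b) − a/V_m² = (0.08206)(233)/(0.3255 − 0.03884) − 1.454/(0.3255)²
  = 19.120/0.28666 − 13.723 = 66.699 − 13.723 = 52.976 atm
Z = PV_m/(RT) = (52.976)(0.3255)/((0.08206)(233)) = 17.244/19.120 = 0.9019

Z ≈ 0.9019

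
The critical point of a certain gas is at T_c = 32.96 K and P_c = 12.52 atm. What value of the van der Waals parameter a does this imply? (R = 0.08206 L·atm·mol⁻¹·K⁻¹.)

a ≈ 0.2465 L²·atm/mol²

From T_c = 8a/(27Rb) and P_c = a/(27b²): a = 27 R² T_c²/(64 P_c).
a = 27×(0.08206)²×(32.96)²/(64×12.52) = 197.52/801.28 = 0.2465 L²·atm/mol²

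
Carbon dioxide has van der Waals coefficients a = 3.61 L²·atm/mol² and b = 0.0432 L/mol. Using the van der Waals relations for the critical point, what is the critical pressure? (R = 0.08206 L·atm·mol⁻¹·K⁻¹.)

P_c ≈ 71.64 atm

For a van der Waals gas, P_c = a/(27b²).
P_c = 3.61/(27×(0.0432)²) = 3.61/0.050388 = 71.64 atm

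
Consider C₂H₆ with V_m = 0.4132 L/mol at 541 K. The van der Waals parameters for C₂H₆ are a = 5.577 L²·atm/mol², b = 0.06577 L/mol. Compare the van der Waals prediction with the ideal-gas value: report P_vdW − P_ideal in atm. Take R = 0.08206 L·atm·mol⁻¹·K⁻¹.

ΔP ≈ -12.33 atm

Ideal: P_ideal = RT/V_m = (0.08206)(541)/0.4132 = 107.441 atm
vdW: P = RT/(V_m − b) − a/V_m² = 44.3945/0.347430 − 5.577/0.170734 = 127.780 − 32.6648 = 95.115 atm
ΔP = 95.115 − 107.441 = -12.33 atm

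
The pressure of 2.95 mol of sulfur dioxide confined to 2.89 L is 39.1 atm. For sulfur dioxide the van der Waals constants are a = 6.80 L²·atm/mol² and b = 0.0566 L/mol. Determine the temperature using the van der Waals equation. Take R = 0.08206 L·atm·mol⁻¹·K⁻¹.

T = (P + a n²/V²)(V − nb)/(nR)
P + a n²/V² = 39.1 + (6.80)(2.95)²/(2.89)² = 46.185 atm
V − nb = 2.89 − (2.95)(0.0566) = 2.7230 L
T = (46.185)(2.7230)/((2.95)(0.08206)) = 519.5 K

T ≈ 519.5 K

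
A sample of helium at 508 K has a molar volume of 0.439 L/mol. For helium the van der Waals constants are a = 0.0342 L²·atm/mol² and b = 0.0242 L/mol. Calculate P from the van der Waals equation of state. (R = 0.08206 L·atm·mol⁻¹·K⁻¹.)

P ≈ 100.3 atm

P = RT/(V_m − b) − a/V_m²
RT/(V_m − b) = (0.08206)(508)/(0.439 − 0.0242) = 41.686/0.41480 = 100.50 atm
a/V_m² = 0.0342/(0.439)² = 0.17746 atm
P = 100.50 − 0.17746 = 100.3 atm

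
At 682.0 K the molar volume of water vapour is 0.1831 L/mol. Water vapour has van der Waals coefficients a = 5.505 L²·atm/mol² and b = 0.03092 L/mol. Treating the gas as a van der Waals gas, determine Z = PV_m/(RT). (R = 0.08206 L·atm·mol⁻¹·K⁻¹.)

P = RT/(V_m − b) − a/V_m² = (0.08206)(682.0)/(0.1831 − 0.03092) − 5.505/(0.1831)²
  = 55.965/0.15218 − 164.20 = 367.76 − 164.20 = 203.56 atm
Z = PV_m/(RT) = (203.56)(0.1831)/((0.08206)(682.0)) = 37.272/55.965 = 0.6660

Z ≈ 0.6660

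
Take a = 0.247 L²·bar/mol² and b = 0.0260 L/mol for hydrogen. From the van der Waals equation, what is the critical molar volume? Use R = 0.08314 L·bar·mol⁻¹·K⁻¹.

For a van der Waals gas, V_m,c = 3b.
V_m,c = 3×0.0260 = 0.07800 L/mol

V_m,c ≈ 0.07800 L/mol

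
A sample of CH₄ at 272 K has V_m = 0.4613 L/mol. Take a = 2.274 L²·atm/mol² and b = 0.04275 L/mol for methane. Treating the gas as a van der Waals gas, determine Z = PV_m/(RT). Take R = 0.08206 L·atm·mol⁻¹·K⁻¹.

Z ≈ 0.8813

P = RT/(V_m − b) − a/V_m² = (0.08206)(272)/(0.4613 − 0.04275) − 2.274/(0.4613)²
  = 22.320/0.41855 − 10.686 = 53.327 − 10.686 = 42.641 atm
Z = PV_m/(RT) = (42.641)(0.4613)/((0.08206)(272)) = 19.670/22.320 = 0.8813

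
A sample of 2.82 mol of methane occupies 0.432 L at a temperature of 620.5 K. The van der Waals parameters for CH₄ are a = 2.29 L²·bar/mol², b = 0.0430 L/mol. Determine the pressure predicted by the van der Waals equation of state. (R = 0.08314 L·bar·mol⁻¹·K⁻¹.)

P ≈ 370.6 bar

P = nRT/(V − nb) − a n²/V²
nRT/(V − nb) = (2.82)(0.08314)(620.5)/(0.432 − 2.82×0.0430) = 145.48/0.31074 = 468.17 bar
a n²/V² = (2.29)(2.82)²/(0.432)² = 97.581 bar
P = 468.17 − 97.581 = 370.6 bar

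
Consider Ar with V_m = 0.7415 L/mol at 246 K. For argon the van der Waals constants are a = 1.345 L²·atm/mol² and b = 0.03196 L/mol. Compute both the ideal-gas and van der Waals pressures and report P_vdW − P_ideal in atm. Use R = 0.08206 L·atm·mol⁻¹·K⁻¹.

ΔP ≈ -1.220 atm

Ideal: P_ideal = RT/V_m = (0.08206)(246)/0.7415 = 27.2242 atm
vdW: P = RT/(V_m − b) − a/V_m² = 20.1868/0.709540 − 1.345/0.549822 = 28.4505 − 2.44625 = 26.0043 atm
ΔP = 26.0043 − 27.2242 = -1.220 atm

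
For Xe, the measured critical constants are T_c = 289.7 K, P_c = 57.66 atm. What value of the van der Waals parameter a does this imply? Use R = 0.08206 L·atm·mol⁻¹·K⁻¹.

From T_c = 8a/(27Rb) and P_c = a/(27b²): a = 27 R² T_c²/(64 P_c).
a = 27×(0.08206)²×(289.7)²/(64×57.66) = 15259/3690.2 = 4.135 L²·atm/mol²

a ≈ 4.135 L²·atm/mol²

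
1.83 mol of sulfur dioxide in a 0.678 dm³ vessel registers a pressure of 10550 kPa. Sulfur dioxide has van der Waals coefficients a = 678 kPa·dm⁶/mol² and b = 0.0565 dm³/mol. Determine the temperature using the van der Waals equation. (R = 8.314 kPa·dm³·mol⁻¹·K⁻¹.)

T ≈ 585.0 K

T = (P + a n²/V²)(V − nb)/(nR)
P + a n²/V² = 10550 + (678)(1.83)²/(0.678)² = 15489 kPa
V − nb = 0.678 − (1.83)(0.0565) = 0.57461 dm³
T = (15489)(0.57461)/((1.83)(8.314)) = 585.0 K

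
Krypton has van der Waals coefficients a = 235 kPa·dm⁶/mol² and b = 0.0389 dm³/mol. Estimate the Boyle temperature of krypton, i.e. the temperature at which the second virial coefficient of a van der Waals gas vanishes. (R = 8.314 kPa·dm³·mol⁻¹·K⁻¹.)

T_B ≈ 726.6 K

For a van der Waals gas the second virial coefficient B₂ = b − a/(RT) vanishes at T_B = a/(Rb).
T_B = 235/(8.314×0.0389) = 235/0.32341 = 726.6 K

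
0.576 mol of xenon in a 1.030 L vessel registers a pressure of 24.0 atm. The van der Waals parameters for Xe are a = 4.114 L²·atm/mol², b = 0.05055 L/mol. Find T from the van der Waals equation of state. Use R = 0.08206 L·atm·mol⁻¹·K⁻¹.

T ≈ 535.5 K

T = (P + a n²/V²)(V − nb)/(nR)
P + a n²/V² = 24.0 + (4.114)(0.576)²/(1.030)² = 25.287 atm
V − nb = 1.030 − (0.576)(0.05055) = 1.0009 L
T = (25.287)(1.0009)/((0.576)(0.08206)) = 535.5 K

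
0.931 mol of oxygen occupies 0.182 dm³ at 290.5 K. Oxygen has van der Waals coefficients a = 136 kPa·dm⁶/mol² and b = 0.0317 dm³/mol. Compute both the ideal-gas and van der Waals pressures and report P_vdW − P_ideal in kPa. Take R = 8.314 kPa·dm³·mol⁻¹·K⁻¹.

ΔP ≈ -1168 kPa

Ideal: P_ideal = nRT/V = (0.931)(8.314)(290.5)/0.182 = 12354.8 kPa
vdW: P = nRT/(V − nb) − a n²/V² = 2248.57/0.152487 − 117.879/0.0331240 = 14746.0 − 3558.72 = 11187.3 kPa
ΔP = 11187.3 − 12354.8 = -1168 kPa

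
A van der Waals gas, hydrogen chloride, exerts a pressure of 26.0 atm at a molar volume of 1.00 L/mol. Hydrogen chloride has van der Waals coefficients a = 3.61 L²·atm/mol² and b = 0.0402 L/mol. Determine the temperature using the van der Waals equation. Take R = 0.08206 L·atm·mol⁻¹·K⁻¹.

T ≈ 346.3 K

T = (P + a/V_m²)(V_m − b)/R
P + a/V_m² = 26.0 + 3.61/(1.00)² = 29.610 atm
V_m − b = 1.00 − 0.0402 = 0.95980 L/mol
T = (29.610)(0.95980)/0.08206 = 346.3 K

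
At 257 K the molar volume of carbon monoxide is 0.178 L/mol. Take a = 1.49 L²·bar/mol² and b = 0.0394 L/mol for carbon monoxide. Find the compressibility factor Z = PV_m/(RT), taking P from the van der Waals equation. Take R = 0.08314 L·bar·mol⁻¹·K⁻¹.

P = RT/(V_m − b) − a/V_m² = (0.08314)(257)/(0.178 − 0.0394) − 1.49/(0.178)²
  = 21.367/0.13860 − 47.027 = 154.16 − 47.027 = 107.13 bar
Z = PV_m/(RT) = (107.13)(0.178)/((0.08314)(257)) = 19.069/21.367 = 0.8925

Z ≈ 0.8925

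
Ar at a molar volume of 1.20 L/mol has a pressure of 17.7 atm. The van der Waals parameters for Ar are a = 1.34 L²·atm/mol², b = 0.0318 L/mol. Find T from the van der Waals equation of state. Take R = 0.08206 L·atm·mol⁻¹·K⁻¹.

T ≈ 265.2 K

T = (P + a/V_m²)(V_m − b)/R
P + a/V_m² = 17.7 + 1.34/(1.20)² = 18.631 atm
V_m − b = 1.20 − 0.0318 = 1.1682 L/mol
T = (18.631)(1.1682)/0.08206 = 265.2 K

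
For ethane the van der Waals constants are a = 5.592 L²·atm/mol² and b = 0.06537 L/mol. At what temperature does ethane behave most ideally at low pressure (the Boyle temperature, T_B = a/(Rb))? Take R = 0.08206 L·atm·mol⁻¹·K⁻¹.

For a van der Waals gas the second virial coefficient B₂ = b − a/(RT) vanishes at T_B = a/(Rb).
T_B = 5.592/(0.08206×0.06537) = 5.592/0.0053643 = 1042 K

T_B ≈ 1042 K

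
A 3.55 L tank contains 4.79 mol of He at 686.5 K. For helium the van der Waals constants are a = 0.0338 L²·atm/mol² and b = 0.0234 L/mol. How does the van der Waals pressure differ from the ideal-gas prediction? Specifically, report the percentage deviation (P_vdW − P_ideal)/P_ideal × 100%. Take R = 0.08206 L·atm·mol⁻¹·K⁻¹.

Ideal: P_ideal = nRT/V = (4.79)(0.08206)(686.5)/3.55 = 76.0115 atm
vdW: P = nRT/(V − nb) − a n²/V² = 269.841/3.43791 − 0.775511/12.6025 = 78.4898 − 0.0615363 = 78.4283 atm
% deviation = (78.4283 − 76.0115)/76.0115 × 100% = 3.18%

3.18 %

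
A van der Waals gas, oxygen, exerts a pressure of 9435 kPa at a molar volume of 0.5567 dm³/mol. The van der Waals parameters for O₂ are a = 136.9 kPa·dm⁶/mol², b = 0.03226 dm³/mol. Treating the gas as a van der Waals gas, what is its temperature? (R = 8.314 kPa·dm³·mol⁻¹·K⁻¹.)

T = (P + a/V_m²)(V_m − b)/R
P + a/V_m² = 9435 + 136.9/(0.5567)² = 9876.7 kPa
V_m − b = 0.5567 − 0.03226 = 0.52444 dm³/mol
T = (9876.7)(0.52444)/8.314 = 623.0 K

T ≈ 623.0 K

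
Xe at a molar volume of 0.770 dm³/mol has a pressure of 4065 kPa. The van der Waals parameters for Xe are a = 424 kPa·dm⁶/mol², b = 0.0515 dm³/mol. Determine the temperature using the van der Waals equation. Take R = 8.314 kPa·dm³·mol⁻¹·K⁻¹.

T = (P + a/V_m²)(V_m − b)/R
P + a/V_m² = 4065 + 424/(0.770)² = 4780.1 kPa
V_m − b = 0.770 − 0.0515 = 0.71850 dm³/mol
T = (4780.1)(0.71850)/8.314 = 413.1 K

T ≈ 413.1 K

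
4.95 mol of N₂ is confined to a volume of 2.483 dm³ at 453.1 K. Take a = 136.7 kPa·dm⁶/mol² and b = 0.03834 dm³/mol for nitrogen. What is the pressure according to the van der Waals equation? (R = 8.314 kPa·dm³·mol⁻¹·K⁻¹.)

P = nRT/(V − nb) − a n²/V²
nRT/(V − nb) = (4.95)(8.314)(453.1)/(2.483 − 4.95×0.03834) = 18647/2.2932 = 8131.4 kPa
a n²/V² = (136.7)(4.95)²/(2.483)² = 543.28 kPa
P = 8131.4 − 543.28 = 7588 kPa

P ≈ 7588 kPa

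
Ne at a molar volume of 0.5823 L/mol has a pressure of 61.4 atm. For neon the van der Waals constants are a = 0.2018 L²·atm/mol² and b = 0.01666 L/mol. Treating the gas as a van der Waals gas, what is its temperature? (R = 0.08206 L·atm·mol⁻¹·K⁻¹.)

T = (P + a/V_m²)(V_m − b)/R
P + a/V_m² = 61.4 + 0.2018/(0.5823)² = 61.995 atm
V_m − b = 0.5823 − 0.01666 = 0.56564 L/mol
T = (61.995)(0.56564)/0.08206 = 427.3 K

T ≈ 427.3 K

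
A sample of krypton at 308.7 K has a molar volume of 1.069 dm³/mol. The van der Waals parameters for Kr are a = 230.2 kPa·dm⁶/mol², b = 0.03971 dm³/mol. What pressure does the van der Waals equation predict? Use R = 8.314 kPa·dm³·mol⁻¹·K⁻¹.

P ≈ 2292 kPa

P = RT/(V_m − b) − a/V_m²
RT/(V_m − b) = (8.314)(308.7)/(1.069 − 0.03971) = 2566.5/1.0293 = 2493.4 kPa
a/V_m² = 230.2/(1.069)² = 201.44 kPa
P = 2493.4 − 201.44 = 2292 kPa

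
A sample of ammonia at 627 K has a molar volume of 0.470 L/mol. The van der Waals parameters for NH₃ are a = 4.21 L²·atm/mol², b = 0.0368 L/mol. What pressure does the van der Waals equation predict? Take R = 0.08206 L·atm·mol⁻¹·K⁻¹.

P ≈ 99.71 atm

P = RT/(V_m − b) − a/V_m²
RT/(V_m − b) = (0.08206)(627)/(0.470 − 0.0368) = 51.452/0.43320 = 118.77 atm
a/V_m² = 4.21/(0.470)² = 19.058 atm
P = 118.77 − 19.058 = 99.71 atm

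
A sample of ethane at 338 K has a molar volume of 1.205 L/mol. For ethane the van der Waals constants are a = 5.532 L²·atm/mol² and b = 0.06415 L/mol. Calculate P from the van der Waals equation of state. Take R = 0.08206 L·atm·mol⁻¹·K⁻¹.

P = RT/(V_m − b) − a/V_m²
RT/(V_m − b) = (0.08206)(338)/(1.205 − 0.06415) = 27.736/1.1409 = 24.311 atm
a/V_m² = 5.532/(1.205)² = 3.8099 atm
P = 24.311 − 3.8099 = 20.50 atm

P ≈ 20.50 atm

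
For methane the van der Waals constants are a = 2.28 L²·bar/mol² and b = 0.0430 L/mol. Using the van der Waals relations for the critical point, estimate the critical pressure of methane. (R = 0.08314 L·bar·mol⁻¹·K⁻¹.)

For a van der Waals gas, P_c = a/(27b²).
P_c = 2.28/(27×(0.0430)²) = 2.28/0.049923 = 45.67 bar

P_c ≈ 45.67 bar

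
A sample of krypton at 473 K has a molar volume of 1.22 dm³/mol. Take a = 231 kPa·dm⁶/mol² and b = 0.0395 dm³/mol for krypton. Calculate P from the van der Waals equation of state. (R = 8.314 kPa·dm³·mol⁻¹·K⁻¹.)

P = RT/(V_m − b) − a/V_m²
RT/(V_m − b) = (8.314)(473)/(1.22 − 0.0395) = 3932.5/1.1805 = 3331.2 kPa
a/V_m² = 231/(1.22)² = 155.20 kPa
P = 3331.2 − 155.20 = 3176 kPa

P ≈ 3176 kPa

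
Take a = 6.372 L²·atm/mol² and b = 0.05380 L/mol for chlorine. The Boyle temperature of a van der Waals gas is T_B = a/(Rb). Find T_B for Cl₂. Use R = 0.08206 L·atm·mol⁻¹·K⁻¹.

For a van der Waals gas the second virial coefficient B₂ = b − a/(RT) vanishes at T_B = a/(Rb).
T_B = 6.372/(0.08206×0.05380) = 6.372/0.0044148 = 1443 K

T_B ≈ 1443 K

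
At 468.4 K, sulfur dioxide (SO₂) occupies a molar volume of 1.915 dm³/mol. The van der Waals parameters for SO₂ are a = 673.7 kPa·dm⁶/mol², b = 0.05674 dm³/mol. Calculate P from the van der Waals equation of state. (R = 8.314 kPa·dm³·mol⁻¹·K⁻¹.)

P = RT/(V_m − b) − a/V_m²
RT/(V_m − b) = (8.314)(468.4)/(1.915 − 0.05674) = 3894.3/1.8583 = 2095.6 kPa
a/V_m² = 673.7/(1.915)² = 183.71 kPa
P = 2095.6 − 183.71 = 1912 kPa

P ≈ 1912 kPa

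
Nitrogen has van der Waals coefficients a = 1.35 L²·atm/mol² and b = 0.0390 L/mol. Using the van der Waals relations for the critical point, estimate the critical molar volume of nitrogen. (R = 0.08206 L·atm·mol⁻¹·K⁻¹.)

V_m,c ≈ 0.1170 L/mol

For a van der Waals gas, V_m,c = 3b.
V_m,c = 3×0.0390 = 0.1170 L/mol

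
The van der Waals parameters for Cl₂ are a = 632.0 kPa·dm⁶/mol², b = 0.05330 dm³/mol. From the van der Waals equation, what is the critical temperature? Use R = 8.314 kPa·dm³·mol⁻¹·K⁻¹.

T_c ≈ 422.6 K

For a van der Waals gas, T_c = 8a/(27Rb).
T_c = 8×632.0/(27×8.314×0.05330) = 5056.0/11.965 = 422.6 K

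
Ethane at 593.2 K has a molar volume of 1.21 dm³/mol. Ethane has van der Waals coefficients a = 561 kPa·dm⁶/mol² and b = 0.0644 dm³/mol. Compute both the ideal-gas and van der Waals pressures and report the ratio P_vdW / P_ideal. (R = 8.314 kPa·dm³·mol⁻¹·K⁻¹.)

P_vdW / P_ideal ≈ 0.9622

Ideal: P_ideal = RT/V_m = (8.314)(593.2)/1.21 = 4075.92 kPa
vdW: P = RT/(V_m − b) − a/V_m² = 4931.86/1.14560 − 561/1.46410 = 4305.05 − 383.171 = 3921.88 kPa
Ratio = 3921.88/4075.92 = 0.9622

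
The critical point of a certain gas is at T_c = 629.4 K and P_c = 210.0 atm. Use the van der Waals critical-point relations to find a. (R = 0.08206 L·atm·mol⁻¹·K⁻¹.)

From T_c = 8a/(27Rb) and P_c = a/(27b²): a = 27 R² T_c²/(64 P_c).
a = 27×(0.08206)²×(629.4)²/(64×210.0) = 72025/13440 = 5.359 L²·atm/mol²

a ≈ 5.359 L²·atm/mol²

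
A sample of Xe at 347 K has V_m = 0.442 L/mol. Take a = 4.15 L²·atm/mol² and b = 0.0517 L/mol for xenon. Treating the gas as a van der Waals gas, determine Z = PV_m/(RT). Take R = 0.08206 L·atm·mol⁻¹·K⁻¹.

Z ≈ 0.8027

P = RT/(V_m − b) − a/V_m² = (0.08206)(347)/(0.442 − 0.0517) − 4.15/(0.442)²
  = 28.475/0.39030 − 21.242 = 72.957 − 21.242 = 51.715 atm
Z = PV_m/(RT) = (51.715)(0.442)/((0.08206)(347)) = 22.858/28.475 = 0.8027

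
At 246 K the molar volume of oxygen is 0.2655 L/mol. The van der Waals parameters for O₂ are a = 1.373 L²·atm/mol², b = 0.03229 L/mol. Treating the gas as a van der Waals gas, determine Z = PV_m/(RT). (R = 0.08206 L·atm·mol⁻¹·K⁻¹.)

Z ≈ 0.8823

P = RT/(V_m − b) − a/V_m² = (0.08206)(246)/(0.2655 − 0.03229) − 1.373/(0.2655)²
  = 20.187/0.23321 − 19.478 = 86.561 − 19.478 = 67.083 atm
Z = PV_m/(RT) = (67.083)(0.2655)/((0.08206)(246)) = 17.811/20.187 = 0.8823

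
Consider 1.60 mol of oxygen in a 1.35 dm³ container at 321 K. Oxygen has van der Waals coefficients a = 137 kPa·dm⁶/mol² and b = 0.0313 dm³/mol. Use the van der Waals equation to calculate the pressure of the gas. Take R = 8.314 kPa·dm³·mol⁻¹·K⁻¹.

P = nRT/(V − nb) − a n²/V²
nRT/(V − nb) = (1.60)(8.314)(321)/(1.35 − 1.60×0.0313) = 4270.1/1.2999 = 3284.9 kPa
a n²/V² = (137)(1.60)²/(1.35)² = 192.44 kPa
P = 3284.9 − 192.44 = 3092 kPa

P ≈ 3092 kPa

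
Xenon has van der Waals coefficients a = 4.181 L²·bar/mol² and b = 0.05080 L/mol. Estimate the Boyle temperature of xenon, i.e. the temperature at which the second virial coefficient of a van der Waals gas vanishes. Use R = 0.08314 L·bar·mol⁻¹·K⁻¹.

T_B ≈ 989.9 K

For a van der Waals gas the second virial coefficient B₂ = b − a/(RT) vanishes at T_B = a/(Rb).
T_B = 4.181/(0.08314×0.05080) = 4.181/0.0042235 = 989.9 K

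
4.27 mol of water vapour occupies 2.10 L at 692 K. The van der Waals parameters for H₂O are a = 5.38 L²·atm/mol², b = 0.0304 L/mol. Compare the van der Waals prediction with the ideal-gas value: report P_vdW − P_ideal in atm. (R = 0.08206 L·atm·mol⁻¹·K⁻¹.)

Ideal: P_ideal = nRT/V = (4.27)(0.08206)(692)/2.10 = 115.464 atm
vdW: P = nRT/(V − nb) − a n²/V² = 242.474/1.97019 − 98.0930/4.41000 = 123.071 − 22.2433 = 100.828 atm
ΔP = 100.828 − 115.464 = -14.64 atm

ΔP ≈ -14.64 atm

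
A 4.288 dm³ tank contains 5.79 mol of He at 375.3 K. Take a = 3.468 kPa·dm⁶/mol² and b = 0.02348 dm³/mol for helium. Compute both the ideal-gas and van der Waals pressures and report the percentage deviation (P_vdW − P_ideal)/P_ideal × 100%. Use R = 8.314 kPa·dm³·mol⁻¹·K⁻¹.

3.12 %

Ideal: P_ideal = nRT/V = (5.79)(8.314)(375.3)/4.288 = 4213.20 kPa
vdW: P = nRT/(V − nb) − a n²/V² = 18066.2/4.15205 − 116.262/18.3869 = 4351.15 − 6.32309 = 4344.83 kPa
% deviation = (4344.83 − 4213.20)/4213.20 × 100% = 3.12%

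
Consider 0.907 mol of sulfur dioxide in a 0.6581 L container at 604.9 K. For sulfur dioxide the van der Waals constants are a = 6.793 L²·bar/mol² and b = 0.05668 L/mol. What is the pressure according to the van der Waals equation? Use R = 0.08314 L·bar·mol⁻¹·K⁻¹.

P ≈ 62.28 bar

P = nRT/(V − nb) − a n²/V²
nRT/(V − nb) = (0.907)(0.08314)(604.9)/(0.6581 − 0.907×0.05668) = 45.614/0.60669 = 75.185 bar
a n²/V² = (6.793)(0.907)²/(0.6581)² = 12.903 bar
P = 75.185 − 12.903 = 62.28 bar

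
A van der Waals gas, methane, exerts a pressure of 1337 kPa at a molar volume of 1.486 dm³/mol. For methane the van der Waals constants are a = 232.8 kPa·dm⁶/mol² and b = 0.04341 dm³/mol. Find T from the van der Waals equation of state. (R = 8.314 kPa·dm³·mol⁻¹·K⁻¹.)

T ≈ 250.3 K

T = (P + a/V_m²)(V_m − b)/R
P + a/V_m² = 1337 + 232.8/(1.486)² = 1442.4 kPa
V_m − b = 1.486 − 0.04341 = 1.4426 dm³/mol
T = (1442.4)(1.4426)/8.314 = 250.3 K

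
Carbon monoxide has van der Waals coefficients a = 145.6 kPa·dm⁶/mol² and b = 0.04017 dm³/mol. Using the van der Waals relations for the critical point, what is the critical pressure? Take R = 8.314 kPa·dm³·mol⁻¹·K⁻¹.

P_c ≈ 3342 kPa

For a van der Waals gas, P_c = a/(27b²).
P_c = 145.6/(27×(0.04017)²) = 145.6/0.043568 = 3342 kPa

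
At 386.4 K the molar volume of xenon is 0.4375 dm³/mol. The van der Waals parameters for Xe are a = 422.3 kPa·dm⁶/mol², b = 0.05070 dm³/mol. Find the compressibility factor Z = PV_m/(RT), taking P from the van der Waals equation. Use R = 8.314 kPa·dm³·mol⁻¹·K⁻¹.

Z ≈ 0.8306

P = RT/(V_m − b) − a/V_m² = (8.314)(386.4)/(0.4375 − 0.05070) − 422.3/(0.4375)²
  = 3212.5/0.38680 − 2206.3 = 8305.3 − 2206.3 = 6099.0 kPa
Z = PV_m/(RT) = (6099.0)(0.4375)/((8.314)(386.4)) = 2668.3/3212.5 = 0.8306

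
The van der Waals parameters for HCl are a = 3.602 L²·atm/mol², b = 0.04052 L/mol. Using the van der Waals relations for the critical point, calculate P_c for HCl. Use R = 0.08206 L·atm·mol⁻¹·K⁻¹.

For a van der Waals gas, P_c = a/(27b²).
P_c = 3.602/(27×(0.04052)²) = 3.602/0.044331 = 81.25 atm

P_c ≈ 81.25 atm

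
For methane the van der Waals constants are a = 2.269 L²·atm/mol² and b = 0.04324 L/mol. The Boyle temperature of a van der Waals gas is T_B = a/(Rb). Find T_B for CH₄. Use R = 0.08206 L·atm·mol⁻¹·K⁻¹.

For a van der Waals gas the second virial coefficient B₂ = b − a/(RT) vanishes at T_B = a/(Rb).
T_B = 2.269/(0.08206×0.04324) = 2.269/0.0035483 = 639.5 K

T_B ≈ 639.5 K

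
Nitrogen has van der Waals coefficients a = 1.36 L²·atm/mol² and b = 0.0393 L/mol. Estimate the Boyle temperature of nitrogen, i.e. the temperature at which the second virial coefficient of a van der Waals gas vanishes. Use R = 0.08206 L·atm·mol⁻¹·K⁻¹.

T_B ≈ 421.7 K

For a van der Waals gas the second virial coefficient B₂ = b − a/(RT) vanishes at T_B = a/(Rb).
T_B = 1.36/(0.08206×0.0393) = 1.36/0.0032250 = 421.7 K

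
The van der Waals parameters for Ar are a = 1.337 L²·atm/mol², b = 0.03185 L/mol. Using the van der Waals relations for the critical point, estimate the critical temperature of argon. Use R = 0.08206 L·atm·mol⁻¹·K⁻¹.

T_c ≈ 151.6 K

For a van der Waals gas, T_c = 8a/(27Rb).
T_c = 8×1.337/(27×0.08206×0.03185) = 10.696/0.070567 = 151.6 K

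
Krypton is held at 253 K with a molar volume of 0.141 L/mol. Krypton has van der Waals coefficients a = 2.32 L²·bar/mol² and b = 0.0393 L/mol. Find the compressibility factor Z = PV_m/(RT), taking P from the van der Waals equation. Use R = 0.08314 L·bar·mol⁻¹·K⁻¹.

Z ≈ 0.6042

P = RT/(V_m − b) − a/V_m² = (0.08314)(253)/(0.141 − 0.0393) − 2.32/(0.141)²
  = 21.034/0.10170 − 116.69 = 206.82 − 116.69 = 90.13 bar
Z = PV_m/(RT) = (90.13)(0.141)/((0.08314)(253)) = 12.708/21.034 = 0.6042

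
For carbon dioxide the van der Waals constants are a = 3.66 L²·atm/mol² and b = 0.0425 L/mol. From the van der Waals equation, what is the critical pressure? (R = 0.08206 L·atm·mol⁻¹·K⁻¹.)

P_c ≈ 75.05 atm

For a van der Waals gas, P_c = a/(27b²).
P_c = 3.66/(27×(0.0425)²) = 3.66/0.048769 = 75.05 atm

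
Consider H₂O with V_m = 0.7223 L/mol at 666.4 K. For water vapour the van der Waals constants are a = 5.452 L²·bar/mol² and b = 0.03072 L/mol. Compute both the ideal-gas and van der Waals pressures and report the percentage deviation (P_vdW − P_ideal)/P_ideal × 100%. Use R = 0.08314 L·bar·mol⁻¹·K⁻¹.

Ideal: P_ideal = RT/V_m = (0.08314)(666.4)/0.7223 = 76.7057 bar
vdW: P = RT/(V_m − b) − a/V_m² = 55.4045/0.691580 − 5.452/0.521717 = 80.1129 − 10.4501 = 69.6628 bar
% deviation = (69.6628 − 76.7057)/76.7057 × 100% = -9.18%

-9.18 %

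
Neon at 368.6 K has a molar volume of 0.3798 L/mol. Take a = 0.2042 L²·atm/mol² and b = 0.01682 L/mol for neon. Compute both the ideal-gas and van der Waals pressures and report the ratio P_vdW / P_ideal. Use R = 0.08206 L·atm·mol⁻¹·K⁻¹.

P_vdW / P_ideal ≈ 1.029

Ideal: P_ideal = RT/V_m = (0.08206)(368.6)/0.3798 = 79.6401 atm
vdW: P = RT/(V_m − b) − a/V_m² = 30.2473/0.362980 − 0.2042/0.144248 = 83.3305 − 1.41562 = 81.9149 atm
Ratio = 81.9149/79.6401 = 1.029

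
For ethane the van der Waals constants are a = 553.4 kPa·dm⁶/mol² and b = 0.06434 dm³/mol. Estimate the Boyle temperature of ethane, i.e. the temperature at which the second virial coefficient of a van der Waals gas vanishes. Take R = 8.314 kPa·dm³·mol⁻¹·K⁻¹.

For a van der Waals gas the second virial coefficient B₂ = b − a/(RT) vanishes at T_B = a/(Rb).
T_B = 553.4/(8.314×0.06434) = 553.4/0.53492 = 1035 K

T_B ≈ 1035 K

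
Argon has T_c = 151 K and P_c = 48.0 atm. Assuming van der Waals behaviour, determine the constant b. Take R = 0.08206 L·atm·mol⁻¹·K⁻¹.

b ≈ 0.03227 L/mol

From T_c = 8a/(27Rb) and P_c = a/(27b²): b = R T_c/(8 P_c).
b = (0.08206)(151)/(8×48.0) = 12.391/384.00 = 0.03227 L/mol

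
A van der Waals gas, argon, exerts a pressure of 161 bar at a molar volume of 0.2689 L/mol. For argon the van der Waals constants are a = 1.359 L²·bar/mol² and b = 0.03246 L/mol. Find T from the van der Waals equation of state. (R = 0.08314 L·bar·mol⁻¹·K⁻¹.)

T ≈ 511.3 K

T = (P + a/V_m²)(V_m − b)/R
P + a/V_m² = 161 + 1.359/(0.2689)² = 179.79 bar
V_m − b = 0.2689 − 0.03246 = 0.23644 L/mol
T = (179.79)(0.23644)/0.08314 = 511.3 K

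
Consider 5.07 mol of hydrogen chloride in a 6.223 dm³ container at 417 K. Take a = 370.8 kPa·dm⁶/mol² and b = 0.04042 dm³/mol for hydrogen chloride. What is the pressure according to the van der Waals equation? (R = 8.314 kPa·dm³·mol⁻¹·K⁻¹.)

P = nRT/(V − nb) − a n²/V²
nRT/(V − nb) = (5.07)(8.314)(417)/(6.223 − 5.07×0.04042) = 17577/6.0181 = 2920.7 kPa
a n²/V² = (370.8)(5.07)²/(6.223)² = 246.13 kPa
P = 2920.7 − 246.13 = 2675 kPa

P ≈ 2675 kPa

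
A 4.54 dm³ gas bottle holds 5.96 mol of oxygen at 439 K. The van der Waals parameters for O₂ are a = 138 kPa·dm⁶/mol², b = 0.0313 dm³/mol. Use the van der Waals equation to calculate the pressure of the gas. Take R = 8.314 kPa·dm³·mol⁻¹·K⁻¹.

P = nRT/(V − nb) − a n²/V²
nRT/(V − nb) = (5.96)(8.314)(439)/(4.54 − 5.96×0.0313) = 21753/4.3535 = 4996.7 kPa
a n²/V² = (138)(5.96)²/(4.54)² = 237.83 kPa
P = 4996.7 − 237.83 = 4759 kPa

P ≈ 4759 kPa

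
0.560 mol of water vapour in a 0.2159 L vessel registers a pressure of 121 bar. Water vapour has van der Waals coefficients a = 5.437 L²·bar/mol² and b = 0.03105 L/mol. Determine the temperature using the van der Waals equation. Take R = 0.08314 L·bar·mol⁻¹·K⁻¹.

T ≈ 671.9 K

T = (P + a n²/V²)(V − nb)/(nR)
P + a n²/V² = 121 + (5.437)(0.560)²/(0.2159)² = 157.58 bar
V − nb = 0.2159 − (0.560)(0.03105) = 0.19851 L
T = (157.58)(0.19851)/((0.560)(0.08314)) = 671.9 K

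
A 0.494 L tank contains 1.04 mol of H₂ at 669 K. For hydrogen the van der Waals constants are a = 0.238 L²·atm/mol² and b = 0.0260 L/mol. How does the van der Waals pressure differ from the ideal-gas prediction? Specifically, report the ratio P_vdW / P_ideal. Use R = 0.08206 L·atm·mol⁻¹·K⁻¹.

P_vdW / P_ideal ≈ 1.049

Ideal: P_ideal = nRT/V = (1.04)(0.08206)(669)/0.494 = 115.575 atm
vdW: P = nRT/(V − nb) − a n²/V² = 57.0941/0.466960 − 0.257421/0.244036 = 122.268 − 1.05485 = 121.213 atm
Ratio = 121.213/115.575 = 1.049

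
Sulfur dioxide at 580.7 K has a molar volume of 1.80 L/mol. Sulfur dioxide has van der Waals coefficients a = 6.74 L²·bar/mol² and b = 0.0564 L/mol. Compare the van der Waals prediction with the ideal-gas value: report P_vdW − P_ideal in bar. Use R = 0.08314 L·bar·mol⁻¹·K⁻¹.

Ideal: P_ideal = RT/V_m = (0.08314)(580.7)/1.80 = 26.8219 bar
vdW: P = RT/(V_m − b) − a/V_m² = 48.2794/1.74360 − 6.74/3.24000 = 27.6895 − 2.08025 = 25.6093 bar
ΔP = 25.6093 − 26.8219 = -1.213 bar

ΔP ≈ -1.213 bar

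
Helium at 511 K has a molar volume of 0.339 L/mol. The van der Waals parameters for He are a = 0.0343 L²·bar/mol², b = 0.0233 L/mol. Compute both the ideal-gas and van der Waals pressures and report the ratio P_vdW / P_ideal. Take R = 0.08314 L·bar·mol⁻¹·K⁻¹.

P_vdW / P_ideal ≈ 1.071

Ideal: P_ideal = RT/V_m = (0.08314)(511)/0.339 = 125.323 bar
vdW: P = RT/(V_m − b) − a/V_m² = 42.4845/0.315700 − 0.0343/0.114921 = 134.572 − 0.298466 = 134.274 bar
Ratio = 134.274/125.323 = 1.071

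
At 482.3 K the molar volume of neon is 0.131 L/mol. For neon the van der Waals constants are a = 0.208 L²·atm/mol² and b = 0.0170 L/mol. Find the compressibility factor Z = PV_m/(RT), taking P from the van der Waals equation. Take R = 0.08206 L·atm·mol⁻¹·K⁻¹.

Z ≈ 1.109

P = RT/(V_m − b) − a/V_m² = (0.08206)(482.3)/(0.131 − 0.0170) − 0.208/(0.131)²
  = 39.578/0.11400 − 12.121 = 347.18 − 12.121 = 335.06 atm
Z = PV_m/(RT) = (335.06)(0.131)/((0.08206)(482.3)) = 43.893/39.578 = 1.109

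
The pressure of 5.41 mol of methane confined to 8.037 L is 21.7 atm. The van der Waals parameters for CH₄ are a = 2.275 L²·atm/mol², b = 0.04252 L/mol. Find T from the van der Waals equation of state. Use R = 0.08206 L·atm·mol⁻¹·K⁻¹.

T = (P + a n²/V²)(V − nb)/(nR)
P + a n²/V² = 21.7 + (2.275)(5.41)²/(8.037)² = 22.731 atm
V − nb = 8.037 − (5.41)(0.04252) = 7.8070 L
T = (22.731)(7.8070)/((5.41)(0.08206)) = 399.7 K

T ≈ 399.7 K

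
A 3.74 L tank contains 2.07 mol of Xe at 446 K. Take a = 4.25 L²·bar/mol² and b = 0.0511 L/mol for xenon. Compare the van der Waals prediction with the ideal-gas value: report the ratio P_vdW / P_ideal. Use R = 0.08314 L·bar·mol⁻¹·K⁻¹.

Ideal: P_ideal = nRT/V = (2.07)(0.08314)(446)/3.74 = 20.5231 bar
vdW: P = nRT/(V − nb) − a n²/V² = 76.7565/3.63422 − 18.2108/13.9876 = 21.1205 − 1.30192 = 19.8186 bar
Ratio = 19.8186/20.5231 = 0.9657

P_vdW / P_ideal ≈ 0.9657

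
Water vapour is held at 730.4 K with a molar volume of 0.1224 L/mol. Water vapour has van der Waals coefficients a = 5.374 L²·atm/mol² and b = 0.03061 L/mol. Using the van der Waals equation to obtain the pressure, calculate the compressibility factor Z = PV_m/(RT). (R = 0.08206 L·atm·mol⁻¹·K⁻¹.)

Z ≈ 0.6010

P = RT/(V_m − b) − a/V_m² = (0.08206)(730.4)/(0.1224 − 0.03061) − 5.374/(0.1224)²
  = 59.937/0.091790 − 358.70 = 652.98 − 358.70 = 294.28 atm
Z = PV_m/(RT) = (294.28)(0.1224)/((0.08206)(730.4)) = 36.020/59.937 = 0.6010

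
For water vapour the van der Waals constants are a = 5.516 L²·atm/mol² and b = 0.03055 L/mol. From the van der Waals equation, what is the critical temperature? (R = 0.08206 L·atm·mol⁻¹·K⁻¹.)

For a van der Waals gas, T_c = 8a/(27Rb).
T_c = 8×5.516/(27×0.08206×0.03055) = 44.128/0.067687 = 651.9 K

T_c ≈ 651.9 K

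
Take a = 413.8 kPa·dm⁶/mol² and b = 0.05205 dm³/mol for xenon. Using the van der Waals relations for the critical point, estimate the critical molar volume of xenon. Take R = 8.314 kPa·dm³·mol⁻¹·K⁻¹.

For a van der Waals gas, V_m,c = 3b.
V_m,c = 3×0.05205 = 0.1562 dm³/mol

V_m,c ≈ 0.1562 dm³/mol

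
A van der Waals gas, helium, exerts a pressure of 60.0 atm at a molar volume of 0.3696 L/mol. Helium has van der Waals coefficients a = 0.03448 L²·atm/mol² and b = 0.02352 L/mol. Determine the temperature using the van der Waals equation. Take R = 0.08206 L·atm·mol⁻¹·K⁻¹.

T = (P + a/V_m²)(V_m − b)/R
P + a/V_m² = 60.0 + 0.03448/(0.3696)² = 60.252 atm
V_m − b = 0.3696 − 0.02352 = 0.34608 L/mol
T = (60.252)(0.34608)/0.08206 = 254.1 K

T ≈ 254.1 K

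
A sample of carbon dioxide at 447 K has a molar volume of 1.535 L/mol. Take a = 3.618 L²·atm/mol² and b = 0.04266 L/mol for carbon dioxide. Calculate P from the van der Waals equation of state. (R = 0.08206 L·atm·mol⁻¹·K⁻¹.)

P = RT/(V_m − b) − a/V_m²
RT/(V_m − b) = (0.08206)(447)/(1.535 − 0.04266) = 36.681/1.4923 = 24.580 atm
a/V_m² = 3.618/(1.535)² = 1.5355 atm
P = 24.580 − 1.5355 = 23.04 atm

P ≈ 23.04 atm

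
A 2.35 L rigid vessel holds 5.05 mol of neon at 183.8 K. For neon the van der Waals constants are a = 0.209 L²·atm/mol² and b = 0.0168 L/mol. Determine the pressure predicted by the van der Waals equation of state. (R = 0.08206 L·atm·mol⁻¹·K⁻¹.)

P ≈ 32.66 atm

P = nRT/(V − nb) − a n²/V²
nRT/(V − nb) = (5.05)(0.08206)(183.8)/(2.35 − 5.05×0.0168) = 76.167/2.2652 = 33.625 atm
a n²/V² = (0.209)(5.05)²/(2.35)² = 0.96515 atm
P = 33.625 − 0.96515 = 32.66 atm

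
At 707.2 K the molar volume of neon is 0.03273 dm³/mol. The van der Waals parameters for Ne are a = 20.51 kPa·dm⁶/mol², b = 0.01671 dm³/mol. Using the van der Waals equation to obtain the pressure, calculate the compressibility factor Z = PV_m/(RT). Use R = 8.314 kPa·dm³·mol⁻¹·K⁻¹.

P = RT/(V_m − b) − a/V_m² = (8.314)(707.2)/(0.03273 − 0.01671) − 20.51/(0.03273)²
  = 5879.7/0.016020 − 19146 = 367022 − 19146 = 347876 kPa
Z = PV_m/(RT) = (347876)(0.03273)/((8.314)(707.2)) = 11386/5879.7 = 1.936

Z ≈ 1.936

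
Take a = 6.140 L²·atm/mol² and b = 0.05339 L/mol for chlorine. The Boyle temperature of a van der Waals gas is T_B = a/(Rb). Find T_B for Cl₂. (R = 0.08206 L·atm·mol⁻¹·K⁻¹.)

T_B ≈ 1401 K

For a van der Waals gas the second virial coefficient B₂ = b − a/(RT) vanishes at T_B = a/(Rb).
T_B = 6.140/(0.08206×0.05339) = 6.140/0.0043812 = 1401 K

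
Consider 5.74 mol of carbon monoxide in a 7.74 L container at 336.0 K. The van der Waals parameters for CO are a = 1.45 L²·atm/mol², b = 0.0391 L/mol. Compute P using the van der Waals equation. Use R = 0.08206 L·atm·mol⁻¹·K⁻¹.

P ≈ 20.26 atm

P = nRT/(V − nb) − a n²/V²
nRT/(V − nb) = (5.74)(0.08206)(336.0)/(7.74 − 5.74×0.0391) = 158.26/7.5156 = 21.058 atm
a n²/V² = (1.45)(5.74)²/(7.74)² = 0.79746 atm
P = 21.058 − 0.79746 = 20.26 atm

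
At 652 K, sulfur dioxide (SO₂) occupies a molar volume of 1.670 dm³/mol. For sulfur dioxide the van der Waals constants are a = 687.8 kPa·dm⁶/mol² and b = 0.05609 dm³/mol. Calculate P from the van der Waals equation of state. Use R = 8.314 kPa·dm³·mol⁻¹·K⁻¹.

P = RT/(V_m − b) − a/V_m²
RT/(V_m − b) = (8.314)(652)/(1.670 − 0.05609) = 5420.7/1.6139 = 3358.8 kPa
a/V_m² = 687.8/(1.670)² = 246.62 kPa
P = 3358.8 − 246.62 = 3112 kPa

P ≈ 3112 kPa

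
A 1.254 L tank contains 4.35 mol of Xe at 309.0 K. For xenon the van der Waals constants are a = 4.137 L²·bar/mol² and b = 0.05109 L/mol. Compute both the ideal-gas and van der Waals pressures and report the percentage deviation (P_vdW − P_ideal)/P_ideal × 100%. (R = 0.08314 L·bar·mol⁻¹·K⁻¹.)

-34.32 %

Ideal: P_ideal = nRT/V = (4.35)(0.08314)(309.0)/1.254 = 89.1169 bar
vdW: P = nRT/(V − nb) − a n²/V² = 111.753/1.03176 − 78.2824/1.57252 = 108.313 − 49.7815 = 58.532 bar
% deviation = (58.532 − 89.1169)/89.1169 × 100% = -34.32%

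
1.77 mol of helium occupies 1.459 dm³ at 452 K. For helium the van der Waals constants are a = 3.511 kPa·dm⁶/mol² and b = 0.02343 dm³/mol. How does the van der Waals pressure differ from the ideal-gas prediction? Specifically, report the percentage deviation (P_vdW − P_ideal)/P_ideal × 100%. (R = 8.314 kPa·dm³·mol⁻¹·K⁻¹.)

Ideal: P_ideal = nRT/V = (1.77)(8.314)(452)/1.459 = 4558.97 kPa
vdW: P = nRT/(V − nb) − a n²/V² = 6651.53/1.41753 − 10.9996/2.12868 = 4692.34 − 5.16733 = 4687.17 kPa
% deviation = (4687.17 − 4558.97)/4558.97 × 100% = 2.81%

2.81 %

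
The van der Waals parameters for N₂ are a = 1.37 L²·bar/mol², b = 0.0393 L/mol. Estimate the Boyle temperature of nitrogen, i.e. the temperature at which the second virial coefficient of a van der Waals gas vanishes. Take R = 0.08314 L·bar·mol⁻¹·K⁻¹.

T_B ≈ 419.3 K

For a van der Waals gas the second virial coefficient B₂ = b − a/(RT) vanishes at T_B = a/(Rb).
T_B = 1.37/(0.08314×0.0393) = 1.37/0.0032674 = 419.3 K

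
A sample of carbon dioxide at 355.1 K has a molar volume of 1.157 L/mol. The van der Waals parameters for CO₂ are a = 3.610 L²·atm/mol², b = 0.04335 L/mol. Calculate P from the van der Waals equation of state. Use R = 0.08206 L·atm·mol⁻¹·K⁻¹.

P ≈ 23.47 atm

P = RT/(V_m − b) − a/V_m²
RT/(V_m − b) = (0.08206)(355.1)/(1.157 − 0.04335) = 29.140/1.1137 = 26.165 atm
a/V_m² = 3.610/(1.157)² = 2.6967 atm
P = 26.165 − 2.6967 = 23.47 atm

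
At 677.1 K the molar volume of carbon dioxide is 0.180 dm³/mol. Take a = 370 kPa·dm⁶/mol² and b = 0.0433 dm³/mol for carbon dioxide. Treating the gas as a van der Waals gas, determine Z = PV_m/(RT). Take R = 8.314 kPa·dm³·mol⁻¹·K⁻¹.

P = RT/(V_m − b) − a/V_m² = (8.314)(677.1)/(0.180 − 0.0433) − 370/(0.180)²
  = 5629.4/0.13670 − 11420 = 41181 − 11420 = 29761 kPa
Z = PV_m/(RT) = (29761)(0.180)/((8.314)(677.1)) = 5357.0/5629.4 = 0.9516

Z ≈ 0.9516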